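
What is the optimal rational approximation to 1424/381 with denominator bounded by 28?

Expand x = 1424/381 as a continued fraction with the Euclidean algorithm:
  1424 = 3*381 + 281, so a_0 = 3.
  381 = 1*281 + 100, so a_1 = 1.
  281 = 2*100 + 81, so a_2 = 2.
  100 = 1*81 + 19, so a_3 = 1.
  81 = 4*19 + 5, so a_4 = 4.
  19 = 3*5 + 4, so a_5 = 3.
  5 = 1*4 + 1, so a_6 = 1.
  4 = 4*1 + 0, so a_7 = 4.
so x = [3; 1, 2, 1, 4, 3, 1, 4].
Convergents (p_i = a_i*p_{i-1} + p_{i-2}, q_i = a_i*q_{i-1} + q_{i-2} with p_{-2}=0, p_{-1}=1, q_{-2}=1, q_{-1}=0), until the denominator exceeds 28:
  i=0: a_0=3, p_0 = 3*1 + 0 = 3, q_0 = 3*0 + 1 = 1.
  i=1: a_1=1, p_1 = 1*3 + 1 = 4, q_1 = 1*1 + 0 = 1.
  i=2: a_2=2, p_2 = 2*4 + 3 = 11, q_2 = 2*1 + 1 = 3.
  i=3: a_3=1, p_3 = 1*11 + 4 = 15, q_3 = 1*3 + 1 = 4.
  i=4: a_4=4, p_4 = 4*15 + 11 = 71, q_4 = 4*4 + 3 = 19.
  i=5: a_5=3, p_5 = 3*71 + 15 = 228, q_5 = 3*19 + 4 = 61.
q_5 = 61 > 28, so the last convergent with denominator <= 28 is p_4/q_4 = 71/19.
The closest fraction with denominator <= 28 is either p_4/q_4 or the intermediate fraction (k*p_4 + p_3)/(k*q_4 + q_3) with the largest k >= 1 whose denominator stays <= 28; these approach x as k grows, and every other convergent or intermediate fraction in range is farther away.
Largest k: floor((28 - q_3)/q_4) = floor((28 - 4)/19) = 1.
That gives (1*71 + 15)/(1*19 + 4) = 86/23.
Compare the errors: |x - 71/19| = |1424*19 - 71*381|/(381*19) = 5/7239, and |x - 86/23| = |1424*23 - 86*381|/(381*23) = 14/8763.
Cross-multiplying, 5*8763 = 43815 < 101346 = 14*7239, so 5/7239 is smaller: the convergent 71/19 is closer to x than 86/23.

71/19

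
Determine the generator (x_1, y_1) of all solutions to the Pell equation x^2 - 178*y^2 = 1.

First expand sqrt(178) as a continued fraction. With x_i = (sqrt(178) + m_i)/d_i and (m_0, d_0) = (0, 1): a_0 = floor(sqrt(178)) = 13, since 13^2 = 169 <= 178 < 196 = 14^2.
Iterate m_{i+1} = d_i*a_i - m_i, d_{i+1} = (178 - m_{i+1}^2)/d_i, a_{i+1} = floor((a_0 + m_{i+1})/d_{i+1}):
  m_1 = 1*13 - 0 = 13, d_1 = (178 - 13^2)/1 = 9/1 = 9, a_1 = floor((13 + 13)/9) = 2.
  m_2 = 9*2 - 13 = 5, d_2 = (178 - 5^2)/9 = 153/9 = 17, a_2 = floor((13 + 5)/17) = 1.
  m_3 = 17*1 - 5 = 12, d_3 = (178 - 12^2)/17 = 34/17 = 2, a_3 = floor((13 + 12)/2) = 12.
  m_4 = 2*12 - 12 = 12, d_4 = (178 - 12^2)/2 = 34/2 = 17, a_4 = floor((13 + 12)/17) = 1.
  m_5 = 17*1 - 12 = 5, d_5 = (178 - 5^2)/17 = 153/17 = 9, a_5 = floor((13 + 5)/9) = 2.
  m_6 = 9*2 - 5 = 13, d_6 = (178 - 13^2)/9 = 9/9 = 1, a_6 = floor((13 + 13)/1) = 26.
  m_7 = 1*26 - 13 = 13, d_7 = (178 - 13^2)/1 = 9/1 = 9: (m_7, d_7) = (m_1, d_1) = (13, 9), so from here the quotients repeat a_1, ..., a_6; the period length is 6.
So sqrt(178) = [13; (2, 1, 12, 1, 2, 26)] with period length k = 6.
k is even, so the fundamental solution of x^2 - 178y^2 = 1 is (p_{k-1}, q_{k-1}) = (p_5, q_5); compute convergents through index 5.
Convergents (p_i = a_i*p_{i-1} + p_{i-2}, q_i = a_i*q_{i-1} + q_{i-2} with p_{-2}=0, p_{-1}=1, q_{-2}=1, q_{-1}=0):
  i=0: a_0=13, p_0 = 13*1 + 0 = 13, q_0 = 13*0 + 1 = 1.
  i=1: a_1=2, p_1 = 2*13 + 1 = 27, q_1 = 2*1 + 0 = 2.
  i=2: a_2=1, p_2 = 1*27 + 13 = 40, q_2 = 1*2 + 1 = 3.
  i=3: a_3=12, p_3 = 12*40 + 27 = 507, q_3 = 12*3 + 2 = 38.
  i=4: a_4=1, p_4 = 1*507 + 40 = 547, q_4 = 1*38 + 3 = 41.
  i=5: a_5=2, p_5 = 2*547 + 507 = 1601, q_5 = 2*41 + 38 = 120.
Check: 1601^2 - 178*120^2 = 2563201 - 2563200 = 1, so (x, y) = (1601, 120) solves the equation, and by the theorem it is the least positive solution.

(x, y) = (1601, 120)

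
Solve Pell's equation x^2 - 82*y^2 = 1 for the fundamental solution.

(x, y) = (163, 18)

First expand sqrt(82) as a continued fraction. With x_i = (sqrt(82) + m_i)/d_i and (m_0, d_0) = (0, 1): a_0 = floor(sqrt(82)) = 9, since 9^2 = 81 <= 82 < 100 = 10^2.
Iterate m_{i+1} = d_i*a_i - m_i, d_{i+1} = (82 - m_{i+1}^2)/d_i, a_{i+1} = floor((a_0 + m_{i+1})/d_{i+1}):
  m_1 = 1*9 - 0 = 9, d_1 = (82 - 9^2)/1 = 1/1 = 1, a_1 = floor((9 + 9)/1) = 18.
  m_2 = 1*18 - 9 = 9, d_2 = (82 - 9^2)/1 = 1/1 = 1: (m_2, d_2) = (m_1, d_1) = (9, 1), so from here the quotient a_1 repeats; the period length is 1.
So sqrt(82) = [9; (18)] with period length k = 1.
k is odd, so (p_{k-1}, q_{k-1}) only solves x^2 - 82y^2 = -1 and the fundamental solution of x^2 - 82y^2 = 1 is (p_{2k-1}, q_{2k-1}) = (p_1, q_1); compute convergents through index 1, running through the period twice.
Convergents (p_i = a_i*p_{i-1} + p_{i-2}, q_i = a_i*q_{i-1} + q_{i-2} with p_{-2}=0, p_{-1}=1, q_{-2}=1, q_{-1}=0):
  i=0: a_0=9, p_0 = 9*1 + 0 = 9, q_0 = 9*0 + 1 = 1.
  i=1: a_1=18, p_1 = 18*9 + 1 = 163, q_1 = 18*1 + 0 = 18.
Indeed p_0^2 - 82*q_0^2 = 81 - 82 = -1, not +1.
Check: 163^2 - 82*18^2 = 26569 - 26568 = 1, so (x, y) = (163, 18) solves the equation, and by the theorem it is the least positive solution.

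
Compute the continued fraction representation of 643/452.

[1; 2, 2, 1, 2, 1, 2, 6]

Run the Euclidean algorithm on 643 and 452; the successive quotients are the partial quotients a_0, a_1, ... (each step inverts the fractional part left over by the previous one):
  643 = 1*452 + 191, so a_0 = 1.
  452 = 2*191 + 70, so a_1 = 2.
  191 = 2*70 + 51, so a_2 = 2.
  70 = 1*51 + 19, so a_3 = 1.
  51 = 2*19 + 13, so a_4 = 2.
  19 = 1*13 + 6, so a_5 = 1.
  13 = 2*6 + 1, so a_6 = 2.
  6 = 6*1 + 0, so a_7 = 6.
The remainder reaches 0 after 8 divisions, so the expansion has 8 partial quotients, read off in order.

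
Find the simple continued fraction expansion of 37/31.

[1; 5, 6]

Run the Euclidean algorithm on 37 and 31; the successive quotients are the partial quotients a_0, a_1, ... (each step inverts the fractional part left over by the previous one):
  37 = 1*31 + 6, so a_0 = 1.
  31 = 5*6 + 1, so a_1 = 5.
  6 = 6*1 + 0, so a_2 = 6.
The remainder reaches 0 after 3 divisions, so the expansion has 3 partial quotients, read off in order.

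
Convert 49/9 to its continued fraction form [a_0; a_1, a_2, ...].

[5; 2, 4]

Run the Euclidean algorithm on 49 and 9; the successive quotients are the partial quotients a_0, a_1, ... (each step inverts the fractional part left over by the previous one):
  49 = 5*9 + 4, so a_0 = 5.
  9 = 2*4 + 1, so a_1 = 2.
  4 = 4*1 + 0, so a_2 = 4.
The remainder reaches 0 after 3 divisions, so the expansion has 3 partial quotients, read off in order.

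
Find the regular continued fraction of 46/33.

Run the Euclidean algorithm on 46 and 33; the successive quotients are the partial quotients a_0, a_1, ... (each step inverts the fractional part left over by the previous one):
  46 = 1*33 + 13, so a_0 = 1.
  33 = 2*13 + 7, so a_1 = 2.
  13 = 1*7 + 6, so a_2 = 1.
  7 = 1*6 + 1, so a_3 = 1.
  6 = 6*1 + 0, so a_4 = 6.
The remainder reaches 0 after 5 divisions, so the expansion has 5 partial quotients, read off in order.

[1; 2, 1, 1, 6]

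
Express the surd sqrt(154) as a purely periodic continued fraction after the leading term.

[12; (2, 2, 3, 1, 2, 1, 3, 2, 2, 24)]

Write x_i = (sqrt(154) + m_i)/d_i with (m_0, d_0) = (0, 1). a_0 = floor(sqrt(154)) = 12, since 12^2 = 144 <= 154 < 169 = 13^2.
Iterate m_{i+1} = d_i*a_i - m_i, d_{i+1} = (154 - m_{i+1}^2)/d_i, a_{i+1} = floor((a_0 + m_{i+1})/d_{i+1}):
  m_1 = 1*12 - 0 = 12, d_1 = (154 - 12^2)/1 = 10/1 = 10, a_1 = floor((12 + 12)/10) = 2.
  m_2 = 10*2 - 12 = 8, d_2 = (154 - 8^2)/10 = 90/10 = 9, a_2 = floor((12 + 8)/9) = 2.
  m_3 = 9*2 - 8 = 10, d_3 = (154 - 10^2)/9 = 54/9 = 6, a_3 = floor((12 + 10)/6) = 3.
  m_4 = 6*3 - 10 = 8, d_4 = (154 - 8^2)/6 = 90/6 = 15, a_4 = floor((12 + 8)/15) = 1.
  m_5 = 15*1 - 8 = 7, d_5 = (154 - 7^2)/15 = 105/15 = 7, a_5 = floor((12 + 7)/7) = 2.
  m_6 = 7*2 - 7 = 7, d_6 = (154 - 7^2)/7 = 105/7 = 15, a_6 = floor((12 + 7)/15) = 1.
  m_7 = 15*1 - 7 = 8, d_7 = (154 - 8^2)/15 = 90/15 = 6, a_7 = floor((12 + 8)/6) = 3.
  m_8 = 6*3 - 8 = 10, d_8 = (154 - 10^2)/6 = 54/6 = 9, a_8 = floor((12 + 10)/9) = 2.
  m_9 = 9*2 - 10 = 8, d_9 = (154 - 8^2)/9 = 90/9 = 10, a_9 = floor((12 + 8)/10) = 2.
  m_10 = 10*2 - 8 = 12, d_10 = (154 - 12^2)/10 = 10/10 = 1, a_10 = floor((12 + 12)/1) = 24.
  m_11 = 1*24 - 12 = 12, d_11 = (154 - 12^2)/1 = 10/1 = 10: (m_11, d_11) = (m_1, d_1) = (12, 10), so from here the quotients repeat a_1, ..., a_10; the period length is 10.
Hence the expansion of sqrt(154) is a_0 = 12 followed by the repeating block 2, 2, 3, 1, 2, 1, 3, 2, 2, 24 (period 10).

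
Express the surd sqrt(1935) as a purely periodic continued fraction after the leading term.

[43; (1, 86)]

Write x_i = (sqrt(1935) + m_i)/d_i with (m_0, d_0) = (0, 1). a_0 = floor(sqrt(1935)) = 43, since 43^2 = 1849 <= 1935 < 1936 = 44^2.
Iterate m_{i+1} = d_i*a_i - m_i, d_{i+1} = (1935 - m_{i+1}^2)/d_i, a_{i+1} = floor((a_0 + m_{i+1})/d_{i+1}):
  m_1 = 1*43 - 0 = 43, d_1 = (1935 - 43^2)/1 = 86/1 = 86, a_1 = floor((43 + 43)/86) = 1.
  m_2 = 86*1 - 43 = 43, d_2 = (1935 - 43^2)/86 = 86/86 = 1, a_2 = floor((43 + 43)/1) = 86.
  m_3 = 1*86 - 43 = 43, d_3 = (1935 - 43^2)/1 = 86/1 = 86: (m_3, d_3) = (m_1, d_1) = (43, 86), so from here the quotients repeat a_1, a_2; the period length is 2.
Hence the expansion of sqrt(1935) is a_0 = 43 followed by the repeating block 1, 86 (period 2).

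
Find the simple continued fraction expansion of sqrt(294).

Write x_i = (sqrt(294) + m_i)/d_i with (m_0, d_0) = (0, 1). a_0 = floor(sqrt(294)) = 17, since 17^2 = 289 <= 294 < 324 = 18^2.
Iterate m_{i+1} = d_i*a_i - m_i, d_{i+1} = (294 - m_{i+1}^2)/d_i, a_{i+1} = floor((a_0 + m_{i+1})/d_{i+1}):
  m_1 = 1*17 - 0 = 17, d_1 = (294 - 17^2)/1 = 5/1 = 5, a_1 = floor((17 + 17)/5) = 6.
  m_2 = 5*6 - 17 = 13, d_2 = (294 - 13^2)/5 = 125/5 = 25, a_2 = floor((17 + 13)/25) = 1.
  m_3 = 25*1 - 13 = 12, d_3 = (294 - 12^2)/25 = 150/25 = 6, a_3 = floor((17 + 12)/6) = 4.
  m_4 = 6*4 - 12 = 12, d_4 = (294 - 12^2)/6 = 150/6 = 25, a_4 = floor((17 + 12)/25) = 1.
  m_5 = 25*1 - 12 = 13, d_5 = (294 - 13^2)/25 = 125/25 = 5, a_5 = floor((17 + 13)/5) = 6.
  m_6 = 5*6 - 13 = 17, d_6 = (294 - 17^2)/5 = 5/5 = 1, a_6 = floor((17 + 17)/1) = 34.
  m_7 = 1*34 - 17 = 17, d_7 = (294 - 17^2)/1 = 5/1 = 5: (m_7, d_7) = (m_1, d_1) = (17, 5), so from here the quotients repeat a_1, ..., a_6; the period length is 6.
Hence the expansion of sqrt(294) is a_0 = 17 followed by the repeating block 6, 1, 4, 1, 6, 34 (period 6).

[17; (6, 1, 4, 1, 6, 34)]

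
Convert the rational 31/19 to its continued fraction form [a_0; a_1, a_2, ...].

[1; 1, 1, 1, 2, 2]

Run the Euclidean algorithm on 31 and 19; the successive quotients are the partial quotients a_0, a_1, ... (each step inverts the fractional part left over by the previous one):
  31 = 1*19 + 12, so a_0 = 1.
  19 = 1*12 + 7, so a_1 = 1.
  12 = 1*7 + 5, so a_2 = 1.
  7 = 1*5 + 2, so a_3 = 1.
  5 = 2*2 + 1, so a_4 = 2.
  2 = 2*1 + 0, so a_5 = 2.
The remainder reaches 0 after 6 divisions, so the expansion has 6 partial quotients, read off in order.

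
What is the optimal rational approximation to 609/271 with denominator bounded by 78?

Expand x = 609/271 as a continued fraction with the Euclidean algorithm:
  609 = 2*271 + 67, so a_0 = 2.
  271 = 4*67 + 3, so a_1 = 4.
  67 = 22*3 + 1, so a_2 = 22.
  3 = 3*1 + 0, so a_3 = 3.
so x = [2; 4, 22, 3].
Convergents (p_i = a_i*p_{i-1} + p_{i-2}, q_i = a_i*q_{i-1} + q_{i-2} with p_{-2}=0, p_{-1}=1, q_{-2}=1, q_{-1}=0), until the denominator exceeds 78:
  i=0: a_0=2, p_0 = 2*1 + 0 = 2, q_0 = 2*0 + 1 = 1.
  i=1: a_1=4, p_1 = 4*2 + 1 = 9, q_1 = 4*1 + 0 = 4.
  i=2: a_2=22, p_2 = 22*9 + 2 = 200, q_2 = 22*4 + 1 = 89.
q_2 = 89 > 78, so the last convergent with denominator <= 78 is p_1/q_1 = 9/4.
The closest fraction with denominator <= 78 is either p_1/q_1 or the intermediate fraction (k*p_1 + p_0)/(k*q_1 + q_0) with the largest k >= 1 whose denominator stays <= 78; these approach x as k grows, and every other convergent or intermediate fraction in range is farther away.
Largest k: floor((78 - q_0)/q_1) = floor((78 - 1)/4) = 19.
That gives (19*9 + 2)/(19*4 + 1) = 173/77.
Compare the errors: |x - 9/4| = |609*4 - 9*271|/(271*4) = 3/1084, and |x - 173/77| = |609*77 - 173*271|/(271*77) = 10/20867.
Cross-multiplying, 10*1084 = 10840 < 62601 = 3*20867, so 10/20867 is smaller: the intermediate fraction 173/77 is closer to x than 9/4.

173/77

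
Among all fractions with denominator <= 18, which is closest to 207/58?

25/7

Expand x = 207/58 as a continued fraction with the Euclidean algorithm:
  207 = 3*58 + 33, so a_0 = 3.
  58 = 1*33 + 25, so a_1 = 1.
  33 = 1*25 + 8, so a_2 = 1.
  25 = 3*8 + 1, so a_3 = 3.
  8 = 8*1 + 0, so a_4 = 8.
so x = [3; 1, 1, 3, 8].
Convergents (p_i = a_i*p_{i-1} + p_{i-2}, q_i = a_i*q_{i-1} + q_{i-2} with p_{-2}=0, p_{-1}=1, q_{-2}=1, q_{-1}=0), until the denominator exceeds 18:
  i=0: a_0=3, p_0 = 3*1 + 0 = 3, q_0 = 3*0 + 1 = 1.
  i=1: a_1=1, p_1 = 1*3 + 1 = 4, q_1 = 1*1 + 0 = 1.
  i=2: a_2=1, p_2 = 1*4 + 3 = 7, q_2 = 1*1 + 1 = 2.
  i=3: a_3=3, p_3 = 3*7 + 4 = 25, q_3 = 3*2 + 1 = 7.
  i=4: a_4=8, p_4 = 8*25 + 7 = 207, q_4 = 8*7 + 2 = 58.
q_4 = 58 > 18, so the last convergent with denominator <= 18 is p_3/q_3 = 25/7.
The closest fraction with denominator <= 18 is either p_3/q_3 or the intermediate fraction (k*p_3 + p_2)/(k*q_3 + q_2) with the largest k >= 1 whose denominator stays <= 18; these approach x as k grows, and every other convergent or intermediate fraction in range is farther away.
Largest k: floor((18 - q_2)/q_3) = floor((18 - 2)/7) = 2.
That gives (2*25 + 7)/(2*7 + 2) = 57/16.
Compare the errors: |x - 25/7| = |207*7 - 25*58|/(58*7) = 1/406, and |x - 57/16| = |207*16 - 57*58|/(58*16) = 6/928.
Cross-multiplying, 1*928 = 928 < 2436 = 6*406, so 1/406 is smaller: the convergent 25/7 is closer to x than 57/16.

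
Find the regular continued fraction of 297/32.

[9; 3, 1, 1, 4]

Run the Euclidean algorithm on 297 and 32; the successive quotients are the partial quotients a_0, a_1, ... (each step inverts the fractional part left over by the previous one):
  297 = 9*32 + 9, so a_0 = 9.
  32 = 3*9 + 5, so a_1 = 3.
  9 = 1*5 + 4, so a_2 = 1.
  5 = 1*4 + 1, so a_3 = 1.
  4 = 4*1 + 0, so a_4 = 4.
The remainder reaches 0 after 5 divisions, so the expansion has 5 partial quotients, read off in order.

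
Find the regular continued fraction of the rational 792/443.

Run the Euclidean algorithm on 792 and 443; the successive quotients are the partial quotients a_0, a_1, ... (each step inverts the fractional part left over by the previous one):
  792 = 1*443 + 349, so a_0 = 1.
  443 = 1*349 + 94, so a_1 = 1.
  349 = 3*94 + 67, so a_2 = 3.
  94 = 1*67 + 27, so a_3 = 1.
  67 = 2*27 + 13, so a_4 = 2.
  27 = 2*13 + 1, so a_5 = 2.
  13 = 13*1 + 0, so a_6 = 13.
The remainder reaches 0 after 7 divisions, so the expansion has 7 partial quotients, read off in order.

[1; 1, 3, 1, 2, 2, 13]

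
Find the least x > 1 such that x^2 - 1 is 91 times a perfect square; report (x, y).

First expand sqrt(91) as a continued fraction. With x_i = (sqrt(91) + m_i)/d_i and (m_0, d_0) = (0, 1): a_0 = floor(sqrt(91)) = 9, since 9^2 = 81 <= 91 < 100 = 10^2.
Iterate m_{i+1} = d_i*a_i - m_i, d_{i+1} = (91 - m_{i+1}^2)/d_i, a_{i+1} = floor((a_0 + m_{i+1})/d_{i+1}):
  m_1 = 1*9 - 0 = 9, d_1 = (91 - 9^2)/1 = 10/1 = 10, a_1 = floor((9 + 9)/10) = 1.
  m_2 = 10*1 - 9 = 1, d_2 = (91 - 1^2)/10 = 90/10 = 9, a_2 = floor((9 + 1)/9) = 1.
  m_3 = 9*1 - 1 = 8, d_3 = (91 - 8^2)/9 = 27/9 = 3, a_3 = floor((9 + 8)/3) = 5.
  m_4 = 3*5 - 8 = 7, d_4 = (91 - 7^2)/3 = 42/3 = 14, a_4 = floor((9 + 7)/14) = 1.
  m_5 = 14*1 - 7 = 7, d_5 = (91 - 7^2)/14 = 42/14 = 3, a_5 = floor((9 + 7)/3) = 5.
  m_6 = 3*5 - 7 = 8, d_6 = (91 - 8^2)/3 = 27/3 = 9, a_6 = floor((9 + 8)/9) = 1.
  m_7 = 9*1 - 8 = 1, d_7 = (91 - 1^2)/9 = 90/9 = 10, a_7 = floor((9 + 1)/10) = 1.
  m_8 = 10*1 - 1 = 9, d_8 = (91 - 9^2)/10 = 10/10 = 1, a_8 = floor((9 + 9)/1) = 18.
  m_9 = 1*18 - 9 = 9, d_9 = (91 - 9^2)/1 = 10/1 = 10: (m_9, d_9) = (m_1, d_1) = (9, 10), so from here the quotients repeat a_1, ..., a_8; the period length is 8.
So sqrt(91) = [9; (1, 1, 5, 1, 5, 1, 1, 18)] with period length k = 8.
k is even, so the fundamental solution of x^2 - 91y^2 = 1 is (p_{k-1}, q_{k-1}) = (p_7, q_7); compute convergents through index 7.
Convergents (p_i = a_i*p_{i-1} + p_{i-2}, q_i = a_i*q_{i-1} + q_{i-2} with p_{-2}=0, p_{-1}=1, q_{-2}=1, q_{-1}=0):
  i=0: a_0=9, p_0 = 9*1 + 0 = 9, q_0 = 9*0 + 1 = 1.
  i=1: a_1=1, p_1 = 1*9 + 1 = 10, q_1 = 1*1 + 0 = 1.
  i=2: a_2=1, p_2 = 1*10 + 9 = 19, q_2 = 1*1 + 1 = 2.
  i=3: a_3=5, p_3 = 5*19 + 10 = 105, q_3 = 5*2 + 1 = 11.
  i=4: a_4=1, p_4 = 1*105 + 19 = 124, q_4 = 1*11 + 2 = 13.
  i=5: a_5=5, p_5 = 5*124 + 105 = 725, q_5 = 5*13 + 11 = 76.
  i=6: a_6=1, p_6 = 1*725 + 124 = 849, q_6 = 1*76 + 13 = 89.
  i=7: a_7=1, p_7 = 1*849 + 725 = 1574, q_7 = 1*89 + 76 = 165.
Check: 1574^2 - 91*165^2 = 2477476 - 2477475 = 1, so (x, y) = (1574, 165) solves the equation, and by the theorem it is the least positive solution.

(x, y) = (1574, 165)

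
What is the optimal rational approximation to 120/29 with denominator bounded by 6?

Expand x = 120/29 as a continued fraction with the Euclidean algorithm:
  120 = 4*29 + 4, so a_0 = 4.
  29 = 7*4 + 1, so a_1 = 7.
  4 = 4*1 + 0, so a_2 = 4.
so x = [4; 7, 4].
Convergents (p_i = a_i*p_{i-1} + p_{i-2}, q_i = a_i*q_{i-1} + q_{i-2} with p_{-2}=0, p_{-1}=1, q_{-2}=1, q_{-1}=0), until the denominator exceeds 6:
  i=0: a_0=4, p_0 = 4*1 + 0 = 4, q_0 = 4*0 + 1 = 1.
  i=1: a_1=7, p_1 = 7*4 + 1 = 29, q_1 = 7*1 + 0 = 7.
q_1 = 7 > 6, so the last convergent with denominator <= 6 is p_0/q_0 = 4/1.
The closest fraction with denominator <= 6 is either p_0/q_0 or the intermediate fraction (k*p_0 + p_{-1})/(k*q_0 + q_{-1}) with the largest k >= 1 whose denominator stays <= 6; these approach x as k grows, and every other convergent or intermediate fraction in range is farther away.
Largest k: floor((6 - q_{-1})/q_0) = floor((6 - 0)/1) = 6 (using the seeds p_{-1} = 1, q_{-1} = 0).
That gives (6*4 + 1)/(6*1 + 0) = 25/6.
Compare the errors: |x - 4/1| = |120*1 - 4*29|/(29*1) = 4/29, and |x - 25/6| = |120*6 - 25*29|/(29*6) = 5/174.
Cross-multiplying, 5*29 = 145 < 696 = 4*174, so 5/174 is smaller: the intermediate fraction 25/6 is closer to x than 4/1.

25/6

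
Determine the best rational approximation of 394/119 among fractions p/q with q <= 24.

53/16

Expand x = 394/119 as a continued fraction with the Euclidean algorithm:
  394 = 3*119 + 37, so a_0 = 3.
  119 = 3*37 + 8, so a_1 = 3.
  37 = 4*8 + 5, so a_2 = 4.
  8 = 1*5 + 3, so a_3 = 1.
  5 = 1*3 + 2, so a_4 = 1.
  3 = 1*2 + 1, so a_5 = 1.
  2 = 2*1 + 0, so a_6 = 2.
so x = [3; 3, 4, 1, 1, 1, 2].
Convergents (p_i = a_i*p_{i-1} + p_{i-2}, q_i = a_i*q_{i-1} + q_{i-2} with p_{-2}=0, p_{-1}=1, q_{-2}=1, q_{-1}=0), until the denominator exceeds 24:
  i=0: a_0=3, p_0 = 3*1 + 0 = 3, q_0 = 3*0 + 1 = 1.
  i=1: a_1=3, p_1 = 3*3 + 1 = 10, q_1 = 3*1 + 0 = 3.
  i=2: a_2=4, p_2 = 4*10 + 3 = 43, q_2 = 4*3 + 1 = 13.
  i=3: a_3=1, p_3 = 1*43 + 10 = 53, q_3 = 1*13 + 3 = 16.
  i=4: a_4=1, p_4 = 1*53 + 43 = 96, q_4 = 1*16 + 13 = 29.
q_4 = 29 > 24, so the last convergent with denominator <= 24 is p_3/q_3 = 53/16.
The closest fraction with denominator <= 24 is either p_3/q_3 or the intermediate fraction (k*p_3 + p_2)/(k*q_3 + q_2) with the largest k >= 1 whose denominator stays <= 24; these approach x as k grows, and every other convergent or intermediate fraction in range is farther away.
Largest k: floor((24 - q_2)/q_3) = floor((24 - 13)/16) = 0.
Since k = 0, no intermediate fraction beyond p_3/q_3 has denominator <= 24, so the convergent 53/16 is the closest (its error is |394*16 - 53*119|/(119*16) = 3/1904).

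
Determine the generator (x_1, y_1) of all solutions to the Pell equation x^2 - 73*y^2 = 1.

First expand sqrt(73) as a continued fraction. With x_i = (sqrt(73) + m_i)/d_i and (m_0, d_0) = (0, 1): a_0 = floor(sqrt(73)) = 8, since 8^2 = 64 <= 73 < 81 = 9^2.
Iterate m_{i+1} = d_i*a_i - m_i, d_{i+1} = (73 - m_{i+1}^2)/d_i, a_{i+1} = floor((a_0 + m_{i+1})/d_{i+1}):
  m_1 = 1*8 - 0 = 8, d_1 = (73 - 8^2)/1 = 9/1 = 9, a_1 = floor((8 + 8)/9) = 1.
  m_2 = 9*1 - 8 = 1, d_2 = (73 - 1^2)/9 = 72/9 = 8, a_2 = floor((8 + 1)/8) = 1.
  m_3 = 8*1 - 1 = 7, d_3 = (73 - 7^2)/8 = 24/8 = 3, a_3 = floor((8 + 7)/3) = 5.
  m_4 = 3*5 - 7 = 8, d_4 = (73 - 8^2)/3 = 9/3 = 3, a_4 = floor((8 + 8)/3) = 5.
  m_5 = 3*5 - 8 = 7, d_5 = (73 - 7^2)/3 = 24/3 = 8, a_5 = floor((8 + 7)/8) = 1.
  m_6 = 8*1 - 7 = 1, d_6 = (73 - 1^2)/8 = 72/8 = 9, a_6 = floor((8 + 1)/9) = 1.
  m_7 = 9*1 - 1 = 8, d_7 = (73 - 8^2)/9 = 9/9 = 1, a_7 = floor((8 + 8)/1) = 16.
  m_8 = 1*16 - 8 = 8, d_8 = (73 - 8^2)/1 = 9/1 = 9: (m_8, d_8) = (m_1, d_1) = (8, 9), so from here the quotients repeat a_1, ..., a_7; the period length is 7.
So sqrt(73) = [8; (1, 1, 5, 5, 1, 1, 16)] with period length k = 7.
k is odd, so (p_{k-1}, q_{k-1}) only solves x^2 - 73y^2 = -1 and the fundamental solution of x^2 - 73y^2 = 1 is (p_{2k-1}, q_{2k-1}) = (p_13, q_13); compute convergents through index 13, running through the period twice.
Convergents (p_i = a_i*p_{i-1} + p_{i-2}, q_i = a_i*q_{i-1} + q_{i-2} with p_{-2}=0, p_{-1}=1, q_{-2}=1, q_{-1}=0):
  i=0: a_0=8, p_0 = 8*1 + 0 = 8, q_0 = 8*0 + 1 = 1.
  i=1: a_1=1, p_1 = 1*8 + 1 = 9, q_1 = 1*1 + 0 = 1.
  i=2: a_2=1, p_2 = 1*9 + 8 = 17, q_2 = 1*1 + 1 = 2.
  i=3: a_3=5, p_3 = 5*17 + 9 = 94, q_3 = 5*2 + 1 = 11.
  i=4: a_4=5, p_4 = 5*94 + 17 = 487, q_4 = 5*11 + 2 = 57.
  i=5: a_5=1, p_5 = 1*487 + 94 = 581, q_5 = 1*57 + 11 = 68.
  i=6: a_6=1, p_6 = 1*581 + 487 = 1068, q_6 = 1*68 + 57 = 125.
  i=7: a_7=16, p_7 = 16*1068 + 581 = 17669, q_7 = 16*125 + 68 = 2068.
  i=8: a_8=1, p_8 = 1*17669 + 1068 = 18737, q_8 = 1*2068 + 125 = 2193.
  i=9: a_9=1, p_9 = 1*18737 + 17669 = 36406, q_9 = 1*2193 + 2068 = 4261.
  i=10: a_10=5, p_10 = 5*36406 + 18737 = 200767, q_10 = 5*4261 + 2193 = 23498.
  i=11: a_11=5, p_11 = 5*200767 + 36406 = 1040241, q_11 = 5*23498 + 4261 = 121751.
  i=12: a_12=1, p_12 = 1*1040241 + 200767 = 1241008, q_12 = 1*121751 + 23498 = 145249.
  i=13: a_13=1, p_13 = 1*1241008 + 1040241 = 2281249, q_13 = 1*145249 + 121751 = 267000.
Indeed p_6^2 - 73*q_6^2 = 1140624 - 1140625 = -1, not +1.
Check: 2281249^2 - 73*267000^2 = 5204097000001 - 5204097000000 = 1, so (x, y) = (2281249, 267000) solves the equation, and by the theorem it is the least positive solution.

(x, y) = (2281249, 267000)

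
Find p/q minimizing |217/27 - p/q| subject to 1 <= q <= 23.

Expand x = 217/27 as a continued fraction with the Euclidean algorithm:
  217 = 8*27 + 1, so a_0 = 8.
  27 = 27*1 + 0, so a_1 = 27.
so x = [8; 27].
Convergents (p_i = a_i*p_{i-1} + p_{i-2}, q_i = a_i*q_{i-1} + q_{i-2} with p_{-2}=0, p_{-1}=1, q_{-2}=1, q_{-1}=0), until the denominator exceeds 23:
  i=0: a_0=8, p_0 = 8*1 + 0 = 8, q_0 = 8*0 + 1 = 1.
  i=1: a_1=27, p_1 = 27*8 + 1 = 217, q_1 = 27*1 + 0 = 27.
q_1 = 27 > 23, so the last convergent with denominator <= 23 is p_0/q_0 = 8/1.
The closest fraction with denominator <= 23 is either p_0/q_0 or the intermediate fraction (k*p_0 + p_{-1})/(k*q_0 + q_{-1}) with the largest k >= 1 whose denominator stays <= 23; these approach x as k grows, and every other convergent or intermediate fraction in range is farther away.
Largest k: floor((23 - q_{-1})/q_0) = floor((23 - 0)/1) = 23 (using the seeds p_{-1} = 1, q_{-1} = 0).
That gives (23*8 + 1)/(23*1 + 0) = 185/23.
Compare the errors: |x - 8/1| = |217*1 - 8*27|/(27*1) = 1/27, and |x - 185/23| = |217*23 - 185*27|/(27*23) = 4/621.
Cross-multiplying, 4*27 = 108 < 621 = 1*621, so 4/621 is smaller: the intermediate fraction 185/23 is closer to x than 8/1.

185/23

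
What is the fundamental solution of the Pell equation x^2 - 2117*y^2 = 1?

First expand sqrt(2117) as a continued fraction. With x_i = (sqrt(2117) + m_i)/d_i and (m_0, d_0) = (0, 1): a_0 = floor(sqrt(2117)) = 46, since 46^2 = 2116 <= 2117 < 2209 = 47^2.
Iterate m_{i+1} = d_i*a_i - m_i, d_{i+1} = (2117 - m_{i+1}^2)/d_i, a_{i+1} = floor((a_0 + m_{i+1})/d_{i+1}):
  m_1 = 1*46 - 0 = 46, d_1 = (2117 - 46^2)/1 = 1/1 = 1, a_1 = floor((46 + 46)/1) = 92.
  m_2 = 1*92 - 46 = 46, d_2 = (2117 - 46^2)/1 = 1/1 = 1: (m_2, d_2) = (m_1, d_1) = (46, 1), so from here the quotient a_1 repeats; the period length is 1.
So sqrt(2117) = [46; (92)] with period length k = 1.
k is odd, so (p_{k-1}, q_{k-1}) only solves x^2 - 2117y^2 = -1 and the fundamental solution of x^2 - 2117y^2 = 1 is (p_{2k-1}, q_{2k-1}) = (p_1, q_1); compute convergents through index 1, running through the period twice.
Convergents (p_i = a_i*p_{i-1} + p_{i-2}, q_i = a_i*q_{i-1} + q_{i-2} with p_{-2}=0, p_{-1}=1, q_{-2}=1, q_{-1}=0):
  i=0: a_0=46, p_0 = 46*1 + 0 = 46, q_0 = 46*0 + 1 = 1.
  i=1: a_1=92, p_1 = 92*46 + 1 = 4233, q_1 = 92*1 + 0 = 92.
Indeed p_0^2 - 2117*q_0^2 = 2116 - 2117 = -1, not +1.
Check: 4233^2 - 2117*92^2 = 17918289 - 17918288 = 1, so (x, y) = (4233, 92) solves the equation, and by the theorem it is the least positive solution.

(x, y) = (4233, 92)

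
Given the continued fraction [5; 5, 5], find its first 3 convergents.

5/1, 26/5, 135/26

Using the convergent recurrence p_i = a_i*p_{i-1} + p_{i-2}, q_i = a_i*q_{i-1} + q_{i-2} with p_{-2}=0, p_{-1}=1, q_{-2}=1, q_{-1}=0:
  i=0: a_0=5, p_0 = 5*1 + 0 = 5, q_0 = 5*0 + 1 = 1.
  i=1: a_1=5, p_1 = 5*5 + 1 = 26, q_1 = 5*1 + 0 = 5.
  i=2: a_2=5, p_2 = 5*26 + 5 = 135, q_2 = 5*5 + 1 = 26.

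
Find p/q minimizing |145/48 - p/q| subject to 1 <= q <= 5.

Expand x = 145/48 as a continued fraction with the Euclidean algorithm:
  145 = 3*48 + 1, so a_0 = 3.
  48 = 48*1 + 0, so a_1 = 48.
so x = [3; 48].
Convergents (p_i = a_i*p_{i-1} + p_{i-2}, q_i = a_i*q_{i-1} + q_{i-2} with p_{-2}=0, p_{-1}=1, q_{-2}=1, q_{-1}=0), until the denominator exceeds 5:
  i=0: a_0=3, p_0 = 3*1 + 0 = 3, q_0 = 3*0 + 1 = 1.
  i=1: a_1=48, p_1 = 48*3 + 1 = 145, q_1 = 48*1 + 0 = 48.
q_1 = 48 > 5, so the last convergent with denominator <= 5 is p_0/q_0 = 3/1.
The closest fraction with denominator <= 5 is either p_0/q_0 or the intermediate fraction (k*p_0 + p_{-1})/(k*q_0 + q_{-1}) with the largest k >= 1 whose denominator stays <= 5; these approach x as k grows, and every other convergent or intermediate fraction in range is farther away.
Largest k: floor((5 - q_{-1})/q_0) = floor((5 - 0)/1) = 5 (using the seeds p_{-1} = 1, q_{-1} = 0).
That gives (5*3 + 1)/(5*1 + 0) = 16/5.
Compare the errors: |x - 3/1| = |145*1 - 3*48|/(48*1) = 1/48, and |x - 16/5| = |145*5 - 16*48|/(48*5) = 43/240.
Cross-multiplying, 1*240 = 240 < 2064 = 43*48, so 1/48 is smaller: the convergent 3/1 is closer to x than 16/5.

3/1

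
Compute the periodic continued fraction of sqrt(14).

[3; (1, 2, 1, 6)]

Write x_i = (sqrt(14) + m_i)/d_i with (m_0, d_0) = (0, 1). a_0 = floor(sqrt(14)) = 3, since 3^2 = 9 <= 14 < 16 = 4^2.
Iterate m_{i+1} = d_i*a_i - m_i, d_{i+1} = (14 - m_{i+1}^2)/d_i, a_{i+1} = floor((a_0 + m_{i+1})/d_{i+1}):
  m_1 = 1*3 - 0 = 3, d_1 = (14 - 3^2)/1 = 5/1 = 5, a_1 = floor((3 + 3)/5) = 1.
  m_2 = 5*1 - 3 = 2, d_2 = (14 - 2^2)/5 = 10/5 = 2, a_2 = floor((3 + 2)/2) = 2.
  m_3 = 2*2 - 2 = 2, d_3 = (14 - 2^2)/2 = 10/2 = 5, a_3 = floor((3 + 2)/5) = 1.
  m_4 = 5*1 - 2 = 3, d_4 = (14 - 3^2)/5 = 5/5 = 1, a_4 = floor((3 + 3)/1) = 6.
  m_5 = 1*6 - 3 = 3, d_5 = (14 - 3^2)/1 = 5/1 = 5: (m_5, d_5) = (m_1, d_1) = (3, 5), so from here the quotients repeat a_1, ..., a_4; the period length is 4.
Hence the expansion of sqrt(14) is a_0 = 3 followed by the repeating block 1, 2, 1, 6 (period 4).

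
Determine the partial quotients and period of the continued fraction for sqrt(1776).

Write x_i = (sqrt(1776) + m_i)/d_i with (m_0, d_0) = (0, 1). a_0 = floor(sqrt(1776)) = 42, since 42^2 = 1764 <= 1776 < 1849 = 43^2.
Iterate m_{i+1} = d_i*a_i - m_i, d_{i+1} = (1776 - m_{i+1}^2)/d_i, a_{i+1} = floor((a_0 + m_{i+1})/d_{i+1}):
  m_1 = 1*42 - 0 = 42, d_1 = (1776 - 42^2)/1 = 12/1 = 12, a_1 = floor((42 + 42)/12) = 7.
  m_2 = 12*7 - 42 = 42, d_2 = (1776 - 42^2)/12 = 12/12 = 1, a_2 = floor((42 + 42)/1) = 84.
  m_3 = 1*84 - 42 = 42, d_3 = (1776 - 42^2)/1 = 12/1 = 12: (m_3, d_3) = (m_1, d_1) = (42, 12), so from here the quotients repeat a_1, a_2; the period length is 2.
Hence the expansion of sqrt(1776) is a_0 = 42 followed by the repeating block 7, 84 (period 2).

[42; (7, 84)]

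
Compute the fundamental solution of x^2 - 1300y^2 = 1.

(x, y) = (649, 18)

First expand sqrt(1300) as a continued fraction. With x_i = (sqrt(1300) + m_i)/d_i and (m_0, d_0) = (0, 1): a_0 = floor(sqrt(1300)) = 36, since 36^2 = 1296 <= 1300 < 1369 = 37^2.
Iterate m_{i+1} = d_i*a_i - m_i, d_{i+1} = (1300 - m_{i+1}^2)/d_i, a_{i+1} = floor((a_0 + m_{i+1})/d_{i+1}):
  m_1 = 1*36 - 0 = 36, d_1 = (1300 - 36^2)/1 = 4/1 = 4, a_1 = floor((36 + 36)/4) = 18.
  m_2 = 4*18 - 36 = 36, d_2 = (1300 - 36^2)/4 = 4/4 = 1, a_2 = floor((36 + 36)/1) = 72.
  m_3 = 1*72 - 36 = 36, d_3 = (1300 - 36^2)/1 = 4/1 = 4: (m_3, d_3) = (m_1, d_1) = (36, 4), so from here the quotients repeat a_1, a_2; the period length is 2.
So sqrt(1300) = [36; (18, 72)] with period length k = 2.
k is even, so the fundamental solution of x^2 - 1300y^2 = 1 is (p_{k-1}, q_{k-1}) = (p_1, q_1); compute convergents through index 1.
Convergents (p_i = a_i*p_{i-1} + p_{i-2}, q_i = a_i*q_{i-1} + q_{i-2} with p_{-2}=0, p_{-1}=1, q_{-2}=1, q_{-1}=0):
  i=0: a_0=36, p_0 = 36*1 + 0 = 36, q_0 = 36*0 + 1 = 1.
  i=1: a_1=18, p_1 = 18*36 + 1 = 649, q_1 = 18*1 + 0 = 18.
Check: 649^2 - 1300*18^2 = 421201 - 421200 = 1, so (x, y) = (649, 18) solves the equation, and by the theorem it is the least positive solution.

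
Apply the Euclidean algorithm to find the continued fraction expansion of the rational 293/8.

Run the Euclidean algorithm on 293 and 8; the successive quotients are the partial quotients a_0, a_1, ... (each step inverts the fractional part left over by the previous one):
  293 = 36*8 + 5, so a_0 = 36.
  8 = 1*5 + 3, so a_1 = 1.
  5 = 1*3 + 2, so a_2 = 1.
  3 = 1*2 + 1, so a_3 = 1.
  2 = 2*1 + 0, so a_4 = 2.
The remainder reaches 0 after 5 divisions, so the expansion has 5 partial quotients, read off in order.

[36; 1, 1, 1, 2]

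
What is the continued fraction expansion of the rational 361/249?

Run the Euclidean algorithm on 361 and 249; the successive quotients are the partial quotients a_0, a_1, ... (each step inverts the fractional part left over by the previous one):
  361 = 1*249 + 112, so a_0 = 1.
  249 = 2*112 + 25, so a_1 = 2.
  112 = 4*25 + 12, so a_2 = 4.
  25 = 2*12 + 1, so a_3 = 2.
  12 = 12*1 + 0, so a_4 = 12.
The remainder reaches 0 after 5 divisions, so the expansion has 5 partial quotients, read off in order.

[1; 2, 4, 2, 12]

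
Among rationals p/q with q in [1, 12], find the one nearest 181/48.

34/9

Expand x = 181/48 as a continued fraction with the Euclidean algorithm:
  181 = 3*48 + 37, so a_0 = 3.
  48 = 1*37 + 11, so a_1 = 1.
  37 = 3*11 + 4, so a_2 = 3.
  11 = 2*4 + 3, so a_3 = 2.
  4 = 1*3 + 1, so a_4 = 1.
  3 = 3*1 + 0, so a_5 = 3.
so x = [3; 1, 3, 2, 1, 3].
Convergents (p_i = a_i*p_{i-1} + p_{i-2}, q_i = a_i*q_{i-1} + q_{i-2} with p_{-2}=0, p_{-1}=1, q_{-2}=1, q_{-1}=0), until the denominator exceeds 12:
  i=0: a_0=3, p_0 = 3*1 + 0 = 3, q_0 = 3*0 + 1 = 1.
  i=1: a_1=1, p_1 = 1*3 + 1 = 4, q_1 = 1*1 + 0 = 1.
  i=2: a_2=3, p_2 = 3*4 + 3 = 15, q_2 = 3*1 + 1 = 4.
  i=3: a_3=2, p_3 = 2*15 + 4 = 34, q_3 = 2*4 + 1 = 9.
  i=4: a_4=1, p_4 = 1*34 + 15 = 49, q_4 = 1*9 + 4 = 13.
q_4 = 13 > 12, so the last convergent with denominator <= 12 is p_3/q_3 = 34/9.
The closest fraction with denominator <= 12 is either p_3/q_3 or the intermediate fraction (k*p_3 + p_2)/(k*q_3 + q_2) with the largest k >= 1 whose denominator stays <= 12; these approach x as k grows, and every other convergent or intermediate fraction in range is farther away.
Largest k: floor((12 - q_2)/q_3) = floor((12 - 4)/9) = 0.
Since k = 0, no intermediate fraction beyond p_3/q_3 has denominator <= 12, so the convergent 34/9 is the closest (its error is |181*9 - 34*48|/(48*9) = 3/432).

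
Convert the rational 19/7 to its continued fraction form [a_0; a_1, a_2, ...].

[2; 1, 2, 2]

Run the Euclidean algorithm on 19 and 7; the successive quotients are the partial quotients a_0, a_1, ... (each step inverts the fractional part left over by the previous one):
  19 = 2*7 + 5, so a_0 = 2.
  7 = 1*5 + 2, so a_1 = 1.
  5 = 2*2 + 1, so a_2 = 2.
  2 = 2*1 + 0, so a_3 = 2.
The remainder reaches 0 after 4 divisions, so the expansion has 4 partial quotients, read off in order.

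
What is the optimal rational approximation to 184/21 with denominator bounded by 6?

35/4

Expand x = 184/21 as a continued fraction with the Euclidean algorithm:
  184 = 8*21 + 16, so a_0 = 8.
  21 = 1*16 + 5, so a_1 = 1.
  16 = 3*5 + 1, so a_2 = 3.
  5 = 5*1 + 0, so a_3 = 5.
so x = [8; 1, 3, 5].
Convergents (p_i = a_i*p_{i-1} + p_{i-2}, q_i = a_i*q_{i-1} + q_{i-2} with p_{-2}=0, p_{-1}=1, q_{-2}=1, q_{-1}=0), until the denominator exceeds 6:
  i=0: a_0=8, p_0 = 8*1 + 0 = 8, q_0 = 8*0 + 1 = 1.
  i=1: a_1=1, p_1 = 1*8 + 1 = 9, q_1 = 1*1 + 0 = 1.
  i=2: a_2=3, p_2 = 3*9 + 8 = 35, q_2 = 3*1 + 1 = 4.
  i=3: a_3=5, p_3 = 5*35 + 9 = 184, q_3 = 5*4 + 1 = 21.
q_3 = 21 > 6, so the last convergent with denominator <= 6 is p_2/q_2 = 35/4.
The closest fraction with denominator <= 6 is either p_2/q_2 or the intermediate fraction (k*p_2 + p_1)/(k*q_2 + q_1) with the largest k >= 1 whose denominator stays <= 6; these approach x as k grows, and every other convergent or intermediate fraction in range is farther away.
Largest k: floor((6 - q_1)/q_2) = floor((6 - 1)/4) = 1.
That gives (1*35 + 9)/(1*4 + 1) = 44/5.
Compare the errors: |x - 35/4| = |184*4 - 35*21|/(21*4) = 1/84, and |x - 44/5| = |184*5 - 44*21|/(21*5) = 4/105.
Cross-multiplying, 1*105 = 105 < 336 = 4*84, so 1/84 is smaller: the convergent 35/4 is closer to x than 44/5.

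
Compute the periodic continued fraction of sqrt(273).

[16; (1, 1, 10, 1, 1, 32)]

Write x_i = (sqrt(273) + m_i)/d_i with (m_0, d_0) = (0, 1). a_0 = floor(sqrt(273)) = 16, since 16^2 = 256 <= 273 < 289 = 17^2.
Iterate m_{i+1} = d_i*a_i - m_i, d_{i+1} = (273 - m_{i+1}^2)/d_i, a_{i+1} = floor((a_0 + m_{i+1})/d_{i+1}):
  m_1 = 1*16 - 0 = 16, d_1 = (273 - 16^2)/1 = 17/1 = 17, a_1 = floor((16 + 16)/17) = 1.
  m_2 = 17*1 - 16 = 1, d_2 = (273 - 1^2)/17 = 272/17 = 16, a_2 = floor((16 + 1)/16) = 1.
  m_3 = 16*1 - 1 = 15, d_3 = (273 - 15^2)/16 = 48/16 = 3, a_3 = floor((16 + 15)/3) = 10.
  m_4 = 3*10 - 15 = 15, d_4 = (273 - 15^2)/3 = 48/3 = 16, a_4 = floor((16 + 15)/16) = 1.
  m_5 = 16*1 - 15 = 1, d_5 = (273 - 1^2)/16 = 272/16 = 17, a_5 = floor((16 + 1)/17) = 1.
  m_6 = 17*1 - 1 = 16, d_6 = (273 - 16^2)/17 = 17/17 = 1, a_6 = floor((16 + 16)/1) = 32.
  m_7 = 1*32 - 16 = 16, d_7 = (273 - 16^2)/1 = 17/1 = 17: (m_7, d_7) = (m_1, d_1) = (16, 17), so from here the quotients repeat a_1, ..., a_6; the period length is 6.
Hence the expansion of sqrt(273) is a_0 = 16 followed by the repeating block 1, 1, 10, 1, 1, 32 (period 6).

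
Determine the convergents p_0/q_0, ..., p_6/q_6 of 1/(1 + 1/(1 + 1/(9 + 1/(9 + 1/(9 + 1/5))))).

0/1, 1/1, 1/2, 10/19, 91/173, 829/1576, 4236/8053

Using the convergent recurrence p_i = a_i*p_{i-1} + p_{i-2}, q_i = a_i*q_{i-1} + q_{i-2} with p_{-2}=0, p_{-1}=1, q_{-2}=1, q_{-1}=0:
  i=0: a_0=0, p_0 = 0*1 + 0 = 0, q_0 = 0*0 + 1 = 1.
  i=1: a_1=1, p_1 = 1*0 + 1 = 1, q_1 = 1*1 + 0 = 1.
  i=2: a_2=1, p_2 = 1*1 + 0 = 1, q_2 = 1*1 + 1 = 2.
  i=3: a_3=9, p_3 = 9*1 + 1 = 10, q_3 = 9*2 + 1 = 19.
  i=4: a_4=9, p_4 = 9*10 + 1 = 91, q_4 = 9*19 + 2 = 173.
  i=5: a_5=9, p_5 = 9*91 + 10 = 829, q_5 = 9*173 + 19 = 1576.
  i=6: a_6=5, p_6 = 5*829 + 91 = 4236, q_6 = 5*1576 + 173 = 8053.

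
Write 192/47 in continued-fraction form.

[4; 11, 1, 3]

Run the Euclidean algorithm on 192 and 47; the successive quotients are the partial quotients a_0, a_1, ... (each step inverts the fractional part left over by the previous one):
  192 = 4*47 + 4, so a_0 = 4.
  47 = 11*4 + 3, so a_1 = 11.
  4 = 1*3 + 1, so a_2 = 1.
  3 = 3*1 + 0, so a_3 = 3.
The remainder reaches 0 after 4 divisions, so the expansion has 4 partial quotients, read off in order.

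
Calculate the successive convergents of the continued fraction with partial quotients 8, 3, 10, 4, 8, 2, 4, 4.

8/1, 25/3, 258/31, 1057/127, 8714/1047, 18485/2221, 82654/9931, 349101/41945

Using the convergent recurrence p_i = a_i*p_{i-1} + p_{i-2}, q_i = a_i*q_{i-1} + q_{i-2} with p_{-2}=0, p_{-1}=1, q_{-2}=1, q_{-1}=0:
  i=0: a_0=8, p_0 = 8*1 + 0 = 8, q_0 = 8*0 + 1 = 1.
  i=1: a_1=3, p_1 = 3*8 + 1 = 25, q_1 = 3*1 + 0 = 3.
  i=2: a_2=10, p_2 = 10*25 + 8 = 258, q_2 = 10*3 + 1 = 31.
  i=3: a_3=4, p_3 = 4*258 + 25 = 1057, q_3 = 4*31 + 3 = 127.
  i=4: a_4=8, p_4 = 8*1057 + 258 = 8714, q_4 = 8*127 + 31 = 1047.
  i=5: a_5=2, p_5 = 2*8714 + 1057 = 18485, q_5 = 2*1047 + 127 = 2221.
  i=6: a_6=4, p_6 = 4*18485 + 8714 = 82654, q_6 = 4*2221 + 1047 = 9931.
  i=7: a_7=4, p_7 = 4*82654 + 18485 = 349101, q_7 = 4*9931 + 2221 = 41945.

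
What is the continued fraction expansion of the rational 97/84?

Run the Euclidean algorithm on 97 and 84; the successive quotients are the partial quotients a_0, a_1, ... (each step inverts the fractional part left over by the previous one):
  97 = 1*84 + 13, so a_0 = 1.
  84 = 6*13 + 6, so a_1 = 6.
  13 = 2*6 + 1, so a_2 = 2.
  6 = 6*1 + 0, so a_3 = 6.
The remainder reaches 0 after 4 divisions, so the expansion has 4 partial quotients, read off in order.

[1; 6, 2, 6]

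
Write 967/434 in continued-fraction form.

[2; 4, 2, 1, 1, 1, 1, 7]

Run the Euclidean algorithm on 967 and 434; the successive quotients are the partial quotients a_0, a_1, ... (each step inverts the fractional part left over by the previous one):
  967 = 2*434 + 99, so a_0 = 2.
  434 = 4*99 + 38, so a_1 = 4.
  99 = 2*38 + 23, so a_2 = 2.
  38 = 1*23 + 15, so a_3 = 1.
  23 = 1*15 + 8, so a_4 = 1.
  15 = 1*8 + 7, so a_5 = 1.
  8 = 1*7 + 1, so a_6 = 1.
  7 = 7*1 + 0, so a_7 = 7.
The remainder reaches 0 after 8 divisions, so the expansion has 8 partial quotients, read off in order.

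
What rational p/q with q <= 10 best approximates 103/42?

22/9

Expand x = 103/42 as a continued fraction with the Euclidean algorithm:
  103 = 2*42 + 19, so a_0 = 2.
  42 = 2*19 + 4, so a_1 = 2.
  19 = 4*4 + 3, so a_2 = 4.
  4 = 1*3 + 1, so a_3 = 1.
  3 = 3*1 + 0, so a_4 = 3.
so x = [2; 2, 4, 1, 3].
Convergents (p_i = a_i*p_{i-1} + p_{i-2}, q_i = a_i*q_{i-1} + q_{i-2} with p_{-2}=0, p_{-1}=1, q_{-2}=1, q_{-1}=0), until the denominator exceeds 10:
  i=0: a_0=2, p_0 = 2*1 + 0 = 2, q_0 = 2*0 + 1 = 1.
  i=1: a_1=2, p_1 = 2*2 + 1 = 5, q_1 = 2*1 + 0 = 2.
  i=2: a_2=4, p_2 = 4*5 + 2 = 22, q_2 = 4*2 + 1 = 9.
  i=3: a_3=1, p_3 = 1*22 + 5 = 27, q_3 = 1*9 + 2 = 11.
q_3 = 11 > 10, so the last convergent with denominator <= 10 is p_2/q_2 = 22/9.
The closest fraction with denominator <= 10 is either p_2/q_2 or the intermediate fraction (k*p_2 + p_1)/(k*q_2 + q_1) with the largest k >= 1 whose denominator stays <= 10; these approach x as k grows, and every other convergent or intermediate fraction in range is farther away.
Largest k: floor((10 - q_1)/q_2) = floor((10 - 2)/9) = 0.
Since k = 0, no intermediate fraction beyond p_2/q_2 has denominator <= 10, so the convergent 22/9 is the closest (its error is |103*9 - 22*42|/(42*9) = 3/378).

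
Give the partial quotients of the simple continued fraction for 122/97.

[1; 3, 1, 7, 3]

Run the Euclidean algorithm on 122 and 97; the successive quotients are the partial quotients a_0, a_1, ... (each step inverts the fractional part left over by the previous one):
  122 = 1*97 + 25, so a_0 = 1.
  97 = 3*25 + 22, so a_1 = 3.
  25 = 1*22 + 3, so a_2 = 1.
  22 = 7*3 + 1, so a_3 = 7.
  3 = 3*1 + 0, so a_4 = 3.
The remainder reaches 0 after 5 divisions, so the expansion has 5 partial quotients, read off in order.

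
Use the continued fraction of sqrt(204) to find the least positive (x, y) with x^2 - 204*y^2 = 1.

First expand sqrt(204) as a continued fraction. With x_i = (sqrt(204) + m_i)/d_i and (m_0, d_0) = (0, 1): a_0 = floor(sqrt(204)) = 14, since 14^2 = 196 <= 204 < 225 = 15^2.
Iterate m_{i+1} = d_i*a_i - m_i, d_{i+1} = (204 - m_{i+1}^2)/d_i, a_{i+1} = floor((a_0 + m_{i+1})/d_{i+1}):
  m_1 = 1*14 - 0 = 14, d_1 = (204 - 14^2)/1 = 8/1 = 8, a_1 = floor((14 + 14)/8) = 3.
  m_2 = 8*3 - 14 = 10, d_2 = (204 - 10^2)/8 = 104/8 = 13, a_2 = floor((14 + 10)/13) = 1.
  m_3 = 13*1 - 10 = 3, d_3 = (204 - 3^2)/13 = 195/13 = 15, a_3 = floor((14 + 3)/15) = 1.
  m_4 = 15*1 - 3 = 12, d_4 = (204 - 12^2)/15 = 60/15 = 4, a_4 = floor((14 + 12)/4) = 6.
  m_5 = 4*6 - 12 = 12, d_5 = (204 - 12^2)/4 = 60/4 = 15, a_5 = floor((14 + 12)/15) = 1.
  m_6 = 15*1 - 12 = 3, d_6 = (204 - 3^2)/15 = 195/15 = 13, a_6 = floor((14 + 3)/13) = 1.
  m_7 = 13*1 - 3 = 10, d_7 = (204 - 10^2)/13 = 104/13 = 8, a_7 = floor((14 + 10)/8) = 3.
  m_8 = 8*3 - 10 = 14, d_8 = (204 - 14^2)/8 = 8/8 = 1, a_8 = floor((14 + 14)/1) = 28.
  m_9 = 1*28 - 14 = 14, d_9 = (204 - 14^2)/1 = 8/1 = 8: (m_9, d_9) = (m_1, d_1) = (14, 8), so from here the quotients repeat a_1, ..., a_8; the period length is 8.
So sqrt(204) = [14; (3, 1, 1, 6, 1, 1, 3, 28)] with period length k = 8.
k is even, so the fundamental solution of x^2 - 204y^2 = 1 is (p_{k-1}, q_{k-1}) = (p_7, q_7); compute convergents through index 7.
Convergents (p_i = a_i*p_{i-1} + p_{i-2}, q_i = a_i*q_{i-1} + q_{i-2} with p_{-2}=0, p_{-1}=1, q_{-2}=1, q_{-1}=0):
  i=0: a_0=14, p_0 = 14*1 + 0 = 14, q_0 = 14*0 + 1 = 1.
  i=1: a_1=3, p_1 = 3*14 + 1 = 43, q_1 = 3*1 + 0 = 3.
  i=2: a_2=1, p_2 = 1*43 + 14 = 57, q_2 = 1*3 + 1 = 4.
  i=3: a_3=1, p_3 = 1*57 + 43 = 100, q_3 = 1*4 + 3 = 7.
  i=4: a_4=6, p_4 = 6*100 + 57 = 657, q_4 = 6*7 + 4 = 46.
  i=5: a_5=1, p_5 = 1*657 + 100 = 757, q_5 = 1*46 + 7 = 53.
  i=6: a_6=1, p_6 = 1*757 + 657 = 1414, q_6 = 1*53 + 46 = 99.
  i=7: a_7=3, p_7 = 3*1414 + 757 = 4999, q_7 = 3*99 + 53 = 350.
Check: 4999^2 - 204*350^2 = 24990001 - 24990000 = 1, so (x, y) = (4999, 350) solves the equation, and by the theorem it is the least positive solution.

(x, y) = (4999, 350)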